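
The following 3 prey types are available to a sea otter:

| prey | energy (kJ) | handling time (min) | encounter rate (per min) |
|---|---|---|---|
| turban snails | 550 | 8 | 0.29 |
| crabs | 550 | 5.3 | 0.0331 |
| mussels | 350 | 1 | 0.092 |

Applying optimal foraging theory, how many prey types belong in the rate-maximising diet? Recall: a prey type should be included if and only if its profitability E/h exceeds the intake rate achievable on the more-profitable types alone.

3

Rank by E/h (kJ/min): mussels 350, crabs 104, turban snails 68.8. Include each in turn until the next type's E/h falls below the running intake rate.
Rate on top 1: 29.49. crabs: 104 > 29.49 → include.
Rate on top 2: 39.77. turban snails: 68.8 > 39.77 → include.
Optimal diet: mussels, crabs, turban snails — 3 of 3 types.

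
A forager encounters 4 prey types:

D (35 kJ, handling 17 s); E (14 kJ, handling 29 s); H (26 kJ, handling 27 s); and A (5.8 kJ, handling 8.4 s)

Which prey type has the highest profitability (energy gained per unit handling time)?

D

Profitability E/h (kJ/s): D = 35/17 = 2.06, E = 14/29 = 0.483, H = 26/27 = 0.963, A = 5.8/8.4 = 0.69.
Ranked: D > H > A > E.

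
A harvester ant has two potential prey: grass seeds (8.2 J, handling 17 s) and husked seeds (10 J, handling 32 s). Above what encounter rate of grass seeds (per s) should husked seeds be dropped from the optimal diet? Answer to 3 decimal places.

0.108 per s

Drop husked seeds once their profitability E₂/h₂ falls below the rate achievable on grass seeds alone: E₂/h₂ = λE₁/(1 + λh₁).
Solve for λ: λE₁h₂ = E₂(1 + λh₁) → λ(E₁h₂ − E₂h₁) = E₂ → λ = E₂/(E₁h₂ − E₂h₁).
λ = 10/(8.2×32 − 10×17) = 10/92.4 = 0.1082 per s.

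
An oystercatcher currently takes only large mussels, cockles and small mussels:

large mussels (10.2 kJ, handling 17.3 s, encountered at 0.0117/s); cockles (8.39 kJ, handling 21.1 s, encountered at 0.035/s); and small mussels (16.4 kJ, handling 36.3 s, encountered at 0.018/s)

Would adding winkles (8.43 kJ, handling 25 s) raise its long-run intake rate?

Yes

Intake rate on the current diet: R = (0.0117×10.2 + 0.035×8.39 + 0.018×16.4) / (1 + 0.0117×17.3 + 0.035×21.1 + 0.018×36.3) = 0.7082/2.594 = 0.273 kJ/s.
Profitability of winkles: 8.43/25 = 0.3372 kJ/s.
0.3372 > 0.273, so adding winkles raises the average — include it.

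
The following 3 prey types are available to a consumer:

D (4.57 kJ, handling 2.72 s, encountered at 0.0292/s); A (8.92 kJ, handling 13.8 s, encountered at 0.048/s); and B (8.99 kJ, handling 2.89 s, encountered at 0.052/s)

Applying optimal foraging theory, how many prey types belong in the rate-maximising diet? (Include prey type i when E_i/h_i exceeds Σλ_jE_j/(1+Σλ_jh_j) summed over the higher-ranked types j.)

E/h in descending order: B 3.11, D 1.68, A 0.646 kJ/s. The optimal diet is the largest prefix of this list for which every included type satisfies E_i/h_i > R on the types above it.
Rate on top 1: 0.4064. D: 1.68 > 0.4064 → include.
Rate on top 2: 0.4887. A: 0.646 > 0.4887 → include.
Optimal diet: B, D, A — 3 of 3 types.

3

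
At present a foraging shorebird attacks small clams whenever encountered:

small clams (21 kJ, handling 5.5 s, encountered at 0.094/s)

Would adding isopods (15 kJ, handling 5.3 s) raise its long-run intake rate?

Intake rate on the current diet: R = (0.094×21) / (1 + 0.094×5.5) = 1.974/1.517 = 1.301 kJ/s.
isopods: E/h = 15/5.3 = 2.83 kJ/s.
2.83 > 1.301, so adding isopods raises the average — include it.

Yes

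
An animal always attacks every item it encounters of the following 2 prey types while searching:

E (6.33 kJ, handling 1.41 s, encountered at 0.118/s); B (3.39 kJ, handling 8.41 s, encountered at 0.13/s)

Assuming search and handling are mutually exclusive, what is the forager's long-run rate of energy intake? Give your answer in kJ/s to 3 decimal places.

Energy encountered per unit search time: 0.118×6.33 + 0.13×3.39 = 1.188 kJ/s.
Handling time per unit search time: 0.118×1.41 + 0.13×8.41 = 1.26.
Rate = 1.188/(1 + 1.26) = 0.5256 kJ/s.

0.526 kJ/s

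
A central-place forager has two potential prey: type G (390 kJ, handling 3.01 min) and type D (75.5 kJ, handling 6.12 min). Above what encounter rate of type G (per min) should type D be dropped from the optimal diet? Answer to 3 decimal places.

0.035 per min

At the threshold, the rate on type G alone equals the profitability of type D: λ·390/(1 + λ·3.01) = 75.5/6.12 = 12.34.
Rearranging, λ(390 − 12.34×3.01) = 12.34, so λ = 12.34/352.9 = 0.03496 per min.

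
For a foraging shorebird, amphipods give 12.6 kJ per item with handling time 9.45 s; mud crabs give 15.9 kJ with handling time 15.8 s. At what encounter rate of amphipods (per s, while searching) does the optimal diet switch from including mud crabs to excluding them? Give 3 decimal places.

0.326 per s

Drop mud crabs once their profitability E₂/h₂ falls below the rate achievable on amphipods alone: E₂/h₂ = λE₁/(1 + λh₁).
Solve for λ: λE₁h₂ = E₂(1 + λh₁) → λ(E₁h₂ − E₂h₁) = E₂ → λ = E₂/(E₁h₂ − E₂h₁).
λ = 15.9/(12.6×15.8 − 15.9×9.45) = 15.9/48.83 = 0.3257 per s.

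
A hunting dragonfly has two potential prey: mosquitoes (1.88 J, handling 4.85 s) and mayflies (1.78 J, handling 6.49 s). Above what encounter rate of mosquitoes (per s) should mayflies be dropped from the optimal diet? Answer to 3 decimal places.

0.499 per s

The zero-one rule: include mayflies iff E₂/h₂ > λE₁/(1+λh₁). Equality gives the switch point.
λE₁h₂ = E₂ + λE₂h₁ ⇒ λ = E₂/(E₁h₂ − E₂h₁) = 1.78/(12.2 − 8.633) = 0.4989 per s.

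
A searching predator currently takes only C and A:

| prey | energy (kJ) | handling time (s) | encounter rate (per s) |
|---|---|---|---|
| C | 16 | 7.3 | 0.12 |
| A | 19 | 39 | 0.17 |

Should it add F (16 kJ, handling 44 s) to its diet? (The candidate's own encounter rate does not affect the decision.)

No

On C and A alone, R = ΣλE/(1+Σλh) = 5.15/8.506 = 0.6055 kJ/s.
F: E/h = 16/44 = 0.3636 kJ/s.
0.3636 < 0.6055, so adding F would lower the average — exclude it.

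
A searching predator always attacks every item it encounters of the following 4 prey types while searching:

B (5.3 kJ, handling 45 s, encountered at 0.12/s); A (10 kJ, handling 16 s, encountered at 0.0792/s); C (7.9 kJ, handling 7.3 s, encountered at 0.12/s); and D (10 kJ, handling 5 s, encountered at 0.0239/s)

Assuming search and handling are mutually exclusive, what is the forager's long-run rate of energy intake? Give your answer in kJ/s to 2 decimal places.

0.30 kJ/s

Energy encountered per unit search time: 0.12×5.3 + 0.0792×10 + 0.12×7.9 + 0.0239×10 = 2.615 kJ/s.
Handling time per unit search time: 0.12×45 + 0.0792×16 + 0.12×7.3 + 0.0239×5 = 7.663.
Rate = 2.615/(1 + 7.663) = 0.3019 kJ/s.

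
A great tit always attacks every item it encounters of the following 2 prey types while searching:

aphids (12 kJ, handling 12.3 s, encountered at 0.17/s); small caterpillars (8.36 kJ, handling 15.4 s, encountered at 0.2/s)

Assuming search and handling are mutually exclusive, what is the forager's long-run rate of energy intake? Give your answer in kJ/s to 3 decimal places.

R = (0.17×12 + 0.2×8.36) / (1 + 0.17×12.3 + 0.2×15.4) = 3.712/6.171 = 0.6015 kJ/s.

0.602 kJ/s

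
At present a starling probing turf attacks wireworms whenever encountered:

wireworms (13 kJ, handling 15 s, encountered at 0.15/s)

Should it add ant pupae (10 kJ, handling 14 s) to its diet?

Yes

Intake rate on the current diet: R = (0.15×13) / (1 + 0.15×15) = 1.95/3.25 = 0.6 kJ/s.
ant pupae: E/h = 10/14 = 0.7143 kJ/s.
0.7143 > 0.6, so adding ant pupae raises the average — include it.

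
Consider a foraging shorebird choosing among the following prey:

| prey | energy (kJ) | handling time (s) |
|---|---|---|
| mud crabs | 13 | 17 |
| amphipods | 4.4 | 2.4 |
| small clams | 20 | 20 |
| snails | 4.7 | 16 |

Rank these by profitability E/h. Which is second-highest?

small clams

In descending order of E/h:
amphipods: 4.4/2.4 = 1.83 kJ/s
small clams: 20/20 = 1 kJ/s
mud crabs: 13/17 = 0.765 kJ/s
snails: 4.7/16 = 0.294 kJ/s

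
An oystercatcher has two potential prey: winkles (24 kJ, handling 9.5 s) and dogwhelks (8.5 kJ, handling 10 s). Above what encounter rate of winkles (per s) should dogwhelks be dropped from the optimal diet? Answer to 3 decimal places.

0.053 per s

At the threshold, the rate on winkles alone equals the profitability of dogwhelks: λ·24/(1 + λ·9.5) = 8.5/10 = 0.85.
Rearranging, λ(24 − 0.85×9.5) = 0.85, so λ = 0.85/15.93 = 0.05338 per s.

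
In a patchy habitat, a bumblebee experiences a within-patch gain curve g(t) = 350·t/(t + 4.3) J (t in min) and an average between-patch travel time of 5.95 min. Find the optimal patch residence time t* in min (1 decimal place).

5.1 min

Maximise g(t)/(T+t): set derivative to zero → g'(t)(T+t) = g(t).
g'(t) = 350·4.3/(t + 4.3)². Setting 350·4.3/(t+4.3)² = 350t/[(t+4.3)(5.95+t)] gives 4.3(5.95+t) = t(t+4.3), so t² = 4.3×5.95 = 25.59.
t* = √25.59 = 5.058 min.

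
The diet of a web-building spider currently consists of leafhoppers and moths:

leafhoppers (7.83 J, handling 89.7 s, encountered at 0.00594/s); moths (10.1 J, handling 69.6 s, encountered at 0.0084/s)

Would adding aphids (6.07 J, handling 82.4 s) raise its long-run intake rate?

Yes

Intake rate on the current diet: R = (0.00594×7.83 + 0.0084×10.1) / (1 + 0.00594×89.7 + 0.0084×69.6) = 0.1314/2.117 = 0.06203 J/s.
Profitability of aphids: 6.07/82.4 = 0.07367 J/s.
0.07367 > 0.06203, so adding aphids raises the average — include it.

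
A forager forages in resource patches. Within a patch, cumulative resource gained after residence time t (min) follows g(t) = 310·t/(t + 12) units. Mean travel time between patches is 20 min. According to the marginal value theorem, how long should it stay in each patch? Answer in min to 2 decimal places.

By the marginal value theorem, leave when the instantaneous gain rate g'(t) equals the habitat-wide average g(t)/(T + t).
g'(t) = 310·12/(t + 12)². Setting 310·12/(t+12)² = 310t/[(t+12)(20+t)] gives 12(20+t) = t(t+12), so t² = 12×20 = 240.
t* = √240 = 15.49 min.

15.49 min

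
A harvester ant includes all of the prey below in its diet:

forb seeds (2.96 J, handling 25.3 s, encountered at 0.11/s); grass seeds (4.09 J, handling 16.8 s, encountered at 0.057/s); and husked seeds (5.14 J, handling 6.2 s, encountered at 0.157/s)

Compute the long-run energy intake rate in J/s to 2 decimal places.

Energy encountered per unit search time: 0.11×2.96 + 0.057×4.09 + 0.157×5.14 = 1.366 J/s.
Handling time per unit search time: 0.11×25.3 + 0.057×16.8 + 0.157×6.2 = 4.714.
Rate = 1.366/(1 + 4.714) = 0.239 J/s.

0.24 J/s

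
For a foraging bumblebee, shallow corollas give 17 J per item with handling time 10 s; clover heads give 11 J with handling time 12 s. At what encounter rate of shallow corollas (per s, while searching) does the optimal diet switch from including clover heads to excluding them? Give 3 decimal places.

0.117 per s

Drop clover heads once their profitability E₂/h₂ falls below the rate achievable on shallow corollas alone: E₂/h₂ = λE₁/(1 + λh₁).
Solve for λ: λE₁h₂ = E₂(1 + λh₁) → λ(E₁h₂ − E₂h₁) = E₂ → λ = E₂/(E₁h₂ − E₂h₁).
λ = 11/(17×12 − 11×10) = 11/94 = 0.117 per s.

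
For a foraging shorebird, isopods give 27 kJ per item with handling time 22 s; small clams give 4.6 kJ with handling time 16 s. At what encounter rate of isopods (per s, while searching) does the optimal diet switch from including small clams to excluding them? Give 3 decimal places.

0.014 per s

At the threshold, the rate on isopods alone equals the profitability of small clams: λ·27/(1 + λ·22) = 4.6/16 = 0.2875.
Rearranging, λ(27 − 0.2875×22) = 0.2875, so λ = 0.2875/20.68 = 0.01391 per s.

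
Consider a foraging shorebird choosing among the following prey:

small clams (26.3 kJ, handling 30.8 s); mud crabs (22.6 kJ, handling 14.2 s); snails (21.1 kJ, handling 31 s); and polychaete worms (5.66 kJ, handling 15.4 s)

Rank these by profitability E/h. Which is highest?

mud crabs

In descending order of E/h:
mud crabs: 22.6/14.2 = 1.59 kJ/s
small clams: 26.3/30.8 = 0.854 kJ/s
snails: 21.1/31 = 0.681 kJ/s
polychaete worms: 5.66/15.4 = 0.368 kJ/s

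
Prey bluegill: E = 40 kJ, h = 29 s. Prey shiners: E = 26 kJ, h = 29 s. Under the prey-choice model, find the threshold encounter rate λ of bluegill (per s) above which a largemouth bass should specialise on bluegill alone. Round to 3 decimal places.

0.064 per s

The zero-one rule: include shiners iff E₂/h₂ > λE₁/(1+λh₁). Equality gives the switch point.
λE₁h₂ = E₂ + λE₂h₁ ⇒ λ = E₂/(E₁h₂ − E₂h₁) = 26/(1160 − 754) = 0.06404 per s.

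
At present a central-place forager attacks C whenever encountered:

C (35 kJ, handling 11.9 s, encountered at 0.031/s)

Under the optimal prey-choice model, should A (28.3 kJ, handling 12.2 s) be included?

Yes

Current rate: (0.031×35)/(1 + 0.031×11.9) = 0.7926 kJ/s.
Profitability of A: 28.3/12.2 = 2.32 kJ/s.
Since 2.32 > R, including A increases the long-run rate.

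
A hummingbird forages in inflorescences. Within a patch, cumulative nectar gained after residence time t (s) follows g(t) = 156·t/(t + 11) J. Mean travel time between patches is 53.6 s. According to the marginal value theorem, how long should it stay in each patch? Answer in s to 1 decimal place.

By the marginal value theorem, leave when the instantaneous gain rate g'(t) equals the habitat-wide average g(t)/(T + t).
g'(t) = 156·11/(t + 11)². Setting 156·11/(t+11)² = 156t/[(t+11)(53.6+t)] gives 11(53.6+t) = t(t+11), so t² = 11×53.6 = 589.6.
t* = √589.6 = 24.28 s.

24.3 s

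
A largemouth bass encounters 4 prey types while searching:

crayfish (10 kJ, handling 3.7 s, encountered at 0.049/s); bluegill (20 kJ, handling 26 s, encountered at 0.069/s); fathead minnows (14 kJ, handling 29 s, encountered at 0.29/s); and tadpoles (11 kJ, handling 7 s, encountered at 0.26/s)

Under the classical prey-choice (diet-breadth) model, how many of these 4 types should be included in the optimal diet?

Rank by E/h (kJ/s): crayfish 2.7, tadpoles 1.57, bluegill 0.769, fathead minnows 0.483. Include each in turn until the next type's E/h falls below the running intake rate.
Rate on top 1: 0.4148. tadpoles: 1.57 > 0.4148 → include.
Rate on top 2: 1.116. bluegill: 0.769 < 1.116 → exclude; stop.
Optimal diet: crayfish, tadpoles — 2 of 4 types.

2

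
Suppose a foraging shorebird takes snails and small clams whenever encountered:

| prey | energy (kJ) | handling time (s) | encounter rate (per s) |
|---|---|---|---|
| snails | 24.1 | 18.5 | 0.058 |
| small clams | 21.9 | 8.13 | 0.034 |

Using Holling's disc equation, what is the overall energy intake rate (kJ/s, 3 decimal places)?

Energy encountered per unit search time: 0.058×24.1 + 0.034×21.9 = 2.142 kJ/s.
Handling time per unit search time: 0.058×18.5 + 0.034×8.13 = 1.349.
Rate = 2.142/(1 + 1.349) = 0.9119 kJ/s.

0.912 kJ/s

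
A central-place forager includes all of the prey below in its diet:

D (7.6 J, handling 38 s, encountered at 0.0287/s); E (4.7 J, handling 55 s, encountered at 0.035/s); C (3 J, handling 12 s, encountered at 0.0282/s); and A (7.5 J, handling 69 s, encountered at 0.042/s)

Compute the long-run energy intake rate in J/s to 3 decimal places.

0.108 J/s

Energy encountered per unit search time: 0.0287×7.6 + 0.035×4.7 + 0.0282×3 + 0.042×7.5 = 0.7822 J/s.
Handling time per unit search time: 0.0287×38 + 0.035×55 + 0.0282×12 + 0.042×69 = 6.252.
Rate = 0.7822/(1 + 6.252) = 0.1079 J/s.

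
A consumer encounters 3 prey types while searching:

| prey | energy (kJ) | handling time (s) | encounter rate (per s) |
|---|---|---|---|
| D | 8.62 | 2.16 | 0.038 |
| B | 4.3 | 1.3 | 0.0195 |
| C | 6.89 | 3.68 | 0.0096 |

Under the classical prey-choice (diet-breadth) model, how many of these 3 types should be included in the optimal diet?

E/h in descending order: D 3.99, B 3.31, C 1.87 kJ/s. The optimal diet is the largest prefix of this list for which every included type satisfies E_i/h_i > R on the types above it.
Rate on top 1: 0.3027. B: 3.31 > 0.3027 → include.
Rate on top 2: 0.3715. C: 1.87 > 0.3715 → include.
Optimal diet: D, B, C — 3 of 3 types.

3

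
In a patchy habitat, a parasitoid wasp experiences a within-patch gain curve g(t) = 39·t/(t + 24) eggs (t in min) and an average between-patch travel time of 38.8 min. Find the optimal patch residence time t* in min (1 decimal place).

Maximise g(t)/(T+t): set derivative to zero → g'(t)(T+t) = g(t).
g'(t) = 39·24/(t + 24)². Setting 39·24/(t+24)² = 39t/[(t+24)(38.8+t)] gives 24(38.8+t) = t(t+24), so t² = 24×38.8 = 931.2.
t* = √931.2 = 30.52 min.

30.5 min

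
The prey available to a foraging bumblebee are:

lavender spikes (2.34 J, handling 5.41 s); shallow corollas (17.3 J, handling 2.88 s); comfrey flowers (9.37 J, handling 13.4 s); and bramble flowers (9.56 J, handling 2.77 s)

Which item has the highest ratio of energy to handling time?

In descending order of E/h:
shallow corollas: 17.3/2.88 = 6.01 J/s
bramble flowers: 9.56/2.77 = 3.45 J/s
comfrey flowers: 9.37/13.4 = 0.699 J/s
lavender spikes: 2.34/5.41 = 0.433 J/s

shallow corollas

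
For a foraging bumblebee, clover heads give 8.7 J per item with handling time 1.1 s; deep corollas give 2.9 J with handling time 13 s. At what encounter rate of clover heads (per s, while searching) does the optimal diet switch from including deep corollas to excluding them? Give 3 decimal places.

0.026 per s

Drop deep corollas once their profitability E₂/h₂ falls below the rate achievable on clover heads alone: E₂/h₂ = λE₁/(1 + λh₁).
Solve for λ: λE₁h₂ = E₂(1 + λh₁) → λ(E₁h₂ − E₂h₁) = E₂ → λ = E₂/(E₁h₂ − E₂h₁).
λ = 2.9/(8.7×13 − 2.9×1.1) = 2.9/109.9 = 0.02639 per s.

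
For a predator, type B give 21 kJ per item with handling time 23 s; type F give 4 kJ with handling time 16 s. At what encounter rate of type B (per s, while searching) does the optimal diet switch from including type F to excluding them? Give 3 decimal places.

Drop type F once their profitability E₂/h₂ falls below the rate achievable on type B alone: E₂/h₂ = λE₁/(1 + λh₁).
Solve for λ: λE₁h₂ = E₂(1 + λh₁) → λ(E₁h₂ − E₂h₁) = E₂ → λ = E₂/(E₁h₂ − E₂h₁).
λ = 4/(21×16 − 4×23) = 4/244 = 0.01639 per s.

0.016 per s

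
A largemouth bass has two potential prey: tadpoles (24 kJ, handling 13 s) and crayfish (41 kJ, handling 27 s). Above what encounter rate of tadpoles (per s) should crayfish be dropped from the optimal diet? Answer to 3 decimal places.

0.357 per s

The zero-one rule: include crayfish iff E₂/h₂ > λE₁/(1+λh₁). Equality gives the switch point.
λE₁h₂ = E₂ + λE₂h₁ ⇒ λ = E₂/(E₁h₂ − E₂h₁) = 41/(648 − 533) = 0.3565 per s.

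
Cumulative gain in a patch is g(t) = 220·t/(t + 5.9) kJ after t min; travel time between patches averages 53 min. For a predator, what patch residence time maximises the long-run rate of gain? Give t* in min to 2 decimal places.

17.68 min

Optimal t* satisfies g'(t*) = g(t*)/(T + t*).
g'(t) = 220·5.9/(t + 5.9)². Setting 220·5.9/(t+5.9)² = 220t/[(t+5.9)(53+t)] gives 5.9(53+t) = t(t+5.9), so t² = 5.9×53 = 312.7.
t* = √312.7 = 17.68 min.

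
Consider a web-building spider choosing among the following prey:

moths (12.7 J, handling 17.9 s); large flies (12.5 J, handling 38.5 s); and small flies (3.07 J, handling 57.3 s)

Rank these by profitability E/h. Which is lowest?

In descending order of E/h:
moths: 12.7/17.9 = 0.709 J/s
large flies: 12.5/38.5 = 0.325 J/s
small flies: 3.07/57.3 = 0.0536 J/s

small flies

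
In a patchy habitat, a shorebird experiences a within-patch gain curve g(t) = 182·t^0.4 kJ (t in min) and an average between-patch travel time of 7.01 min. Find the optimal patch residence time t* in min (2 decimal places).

4.67 min

Maximise g(t)/(T+t): set derivative to zero → g'(t)(T+t) = g(t).
g'(t) = 0.4·182·t^-0.6. Setting 0.4·182·t^-0.6 = 182·t^0.4/(7.01+t) gives 0.4(7.01+t) = t, so 0.60·t = 0.4×7.01.
t* = 0.4×7.01/0.60 = 4.673 min.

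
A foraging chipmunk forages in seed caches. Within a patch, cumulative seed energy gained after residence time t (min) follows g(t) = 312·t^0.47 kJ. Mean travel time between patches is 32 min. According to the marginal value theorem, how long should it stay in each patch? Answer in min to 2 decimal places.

Maximise g(t)/(T+t): set derivative to zero → g'(t)(T+t) = g(t).
g'(t) = 0.47·312·t^-0.53. Setting 0.47·312·t^-0.53 = 312·t^0.47/(32+t) gives 0.47(32+t) = t, so 0.53·t = 0.47×32.
t* = 0.47×32/0.53 = 28.38 min.

28.38 min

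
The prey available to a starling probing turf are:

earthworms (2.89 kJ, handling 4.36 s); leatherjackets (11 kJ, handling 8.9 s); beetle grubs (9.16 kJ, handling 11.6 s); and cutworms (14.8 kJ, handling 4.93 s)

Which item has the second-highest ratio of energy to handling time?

leatherjackets

Profitability E/h (kJ/s): earthworms = 2.89/4.36 = 0.663, leatherjackets = 11/8.9 = 1.24, beetle grubs = 9.16/11.6 = 0.79, cutworms = 14.8/4.93 = 3.
Ranked: cutworms > leatherjackets > beetle grubs > earthworms.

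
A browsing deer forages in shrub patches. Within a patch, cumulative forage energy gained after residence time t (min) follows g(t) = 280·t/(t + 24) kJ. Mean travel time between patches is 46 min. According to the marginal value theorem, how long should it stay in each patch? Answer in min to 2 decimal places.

Maximise g(t)/(T+t): set derivative to zero → g'(t)(T+t) = g(t).
g'(t) = 280·24/(t + 24)². Setting 280·24/(t+24)² = 280t/[(t+24)(46+t)] gives 24(46+t) = t(t+24), so t² = 24×46 = 1104.
t* = √1104 = 33.23 min.

33.23 min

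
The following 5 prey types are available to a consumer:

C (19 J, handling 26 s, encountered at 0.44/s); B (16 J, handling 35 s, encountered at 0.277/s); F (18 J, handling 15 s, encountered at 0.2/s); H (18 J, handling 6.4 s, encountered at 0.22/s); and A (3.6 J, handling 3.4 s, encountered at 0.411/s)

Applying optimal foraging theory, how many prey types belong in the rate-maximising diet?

1

E/h in descending order: H 2.81, F 1.2, A 1.06, C 0.731, B 0.457 J/s. The optimal diet is the largest prefix of this list for which every included type satisfies E_i/h_i > R on the types above it.
Rate on top 1: 1.645. F: 1.2 < 1.645 → exclude; stop.
Optimal diet: H — 1 of 5 types.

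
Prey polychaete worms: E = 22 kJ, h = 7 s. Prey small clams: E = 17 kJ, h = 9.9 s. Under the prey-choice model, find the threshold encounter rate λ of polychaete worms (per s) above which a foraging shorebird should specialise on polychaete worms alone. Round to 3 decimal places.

0.172 per s

At the threshold, the rate on polychaete worms alone equals the profitability of small clams: λ·22/(1 + λ·7) = 17/9.9 = 1.717.
Rearranging, λ(22 − 1.717×7) = 1.717, so λ = 1.717/9.98 = 0.1721 per s.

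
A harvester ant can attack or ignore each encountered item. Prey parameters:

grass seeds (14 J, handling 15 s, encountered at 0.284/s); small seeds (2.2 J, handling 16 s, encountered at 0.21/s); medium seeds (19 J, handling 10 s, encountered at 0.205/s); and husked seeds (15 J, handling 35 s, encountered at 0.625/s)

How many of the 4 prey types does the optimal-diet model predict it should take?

E/h in descending order: medium seeds 1.9, grass seeds 0.933, husked seeds 0.429, small seeds 0.138 J/s. The optimal diet is the largest prefix of this list for which every included type satisfies E_i/h_i > R on the types above it.
Rate on top 1: 1.277. grass seeds: 0.933 < 1.277 → exclude; stop.
Optimal diet: medium seeds — 1 of 4 types.

1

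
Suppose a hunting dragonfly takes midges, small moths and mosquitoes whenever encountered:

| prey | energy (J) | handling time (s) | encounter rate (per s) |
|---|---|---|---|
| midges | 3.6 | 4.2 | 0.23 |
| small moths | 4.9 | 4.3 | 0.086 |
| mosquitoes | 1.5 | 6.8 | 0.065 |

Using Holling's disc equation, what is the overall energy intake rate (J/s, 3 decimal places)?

0.485 J/s

Energy encountered per unit search time: 0.23×3.6 + 0.086×4.9 + 0.065×1.5 = 1.347 J/s.
Handling time per unit search time: 0.23×4.2 + 0.086×4.3 + 0.065×6.8 = 1.778.
Rate = 1.347/(1 + 1.778) = 0.4849 J/s.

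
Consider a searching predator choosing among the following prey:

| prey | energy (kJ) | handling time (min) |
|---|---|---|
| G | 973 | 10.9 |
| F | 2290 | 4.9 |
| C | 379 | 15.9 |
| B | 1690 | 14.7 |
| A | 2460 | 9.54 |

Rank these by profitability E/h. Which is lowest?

C

Profitability E/h (kJ/min): G = 973/10.9 = 89.3, F = 2290/4.9 = 467, C = 379/15.9 = 23.8, B = 1690/14.7 = 115, A = 2460/9.54 = 258.
Ranked: F > A > B > G > C.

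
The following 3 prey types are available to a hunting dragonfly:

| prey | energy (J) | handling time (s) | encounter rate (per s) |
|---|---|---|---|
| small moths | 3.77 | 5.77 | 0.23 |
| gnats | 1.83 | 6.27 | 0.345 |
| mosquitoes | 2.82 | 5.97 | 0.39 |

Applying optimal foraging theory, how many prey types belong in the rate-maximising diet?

2

Profitabilities (E/h, J/s): small moths 0.653, mosquitoes 0.472, gnats 0.292. Add prey in this order while the next type's profitability exceeds the intake rate on those already taken.
Rate on top 1: 0.3726. mosquitoes: 0.472 > 0.3726 → include.
Rate on top 2: 0.4225. gnats: 0.292 < 0.4225 → exclude; stop.
Optimal diet: small moths, mosquitoes — 2 of 3 types.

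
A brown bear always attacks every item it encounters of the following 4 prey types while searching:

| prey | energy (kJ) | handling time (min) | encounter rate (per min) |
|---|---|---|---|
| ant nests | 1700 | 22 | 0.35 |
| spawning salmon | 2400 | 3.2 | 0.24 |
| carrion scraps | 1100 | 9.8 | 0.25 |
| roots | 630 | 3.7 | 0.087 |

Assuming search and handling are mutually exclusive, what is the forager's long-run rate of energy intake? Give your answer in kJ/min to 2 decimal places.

122.62 kJ/min

Energy encountered per unit search time: 0.35×1700 + 0.24×2400 + 0.25×1100 + 0.087×630 = 1501 kJ/min.
Handling time per unit search time: 0.35×22 + 0.24×3.2 + 0.25×9.8 + 0.087×3.7 = 11.24.
Rate = 1501/(1 + 11.24) = 122.6 kJ/min.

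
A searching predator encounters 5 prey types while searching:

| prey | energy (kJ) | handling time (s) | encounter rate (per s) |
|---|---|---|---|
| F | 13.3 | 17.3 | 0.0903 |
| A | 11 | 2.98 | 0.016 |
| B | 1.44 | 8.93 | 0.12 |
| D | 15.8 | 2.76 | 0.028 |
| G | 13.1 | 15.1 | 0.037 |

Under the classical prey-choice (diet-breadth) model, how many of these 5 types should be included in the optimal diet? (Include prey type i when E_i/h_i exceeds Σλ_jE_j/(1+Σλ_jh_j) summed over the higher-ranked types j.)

E/h in descending order: D 5.72, A 3.69, G 0.868, F 0.769, B 0.161 kJ/s. The optimal diet is the largest prefix of this list for which every included type satisfies E_i/h_i > R on the types above it.
Rate on top 1: 0.4107. A: 3.69 > 0.4107 → include.
Rate on top 2: 0.5497. G: 0.868 > 0.5497 → include.
Rate on top 3: 0.6552. F: 0.769 > 0.6552 → include.
Rate on top 4: 0.7099. B: 0.161 < 0.7099 → exclude; stop.
Optimal diet: D, A, G, F — 4 of 5 types.

4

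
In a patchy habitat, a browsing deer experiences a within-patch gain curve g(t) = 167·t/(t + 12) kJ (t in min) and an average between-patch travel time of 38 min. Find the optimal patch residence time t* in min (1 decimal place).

By the marginal value theorem, leave when the instantaneous gain rate g'(t) equals the habitat-wide average g(t)/(T + t).
g'(t) = 167·12/(t + 12)². Setting 167·12/(t+12)² = 167t/[(t+12)(38+t)] gives 12(38+t) = t(t+12), so t² = 12×38 = 456.
t* = √456 = 21.35 min.

21.4 min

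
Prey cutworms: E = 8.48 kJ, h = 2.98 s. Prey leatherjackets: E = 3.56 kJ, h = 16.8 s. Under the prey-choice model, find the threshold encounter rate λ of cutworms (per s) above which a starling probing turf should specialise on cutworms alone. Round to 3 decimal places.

The zero-one rule: include leatherjackets iff E₂/h₂ > λE₁/(1+λh₁). Equality gives the switch point.
λE₁h₂ = E₂ + λE₂h₁ ⇒ λ = E₂/(E₁h₂ − E₂h₁) = 3.56/(142.5 − 10.61) = 0.027 per s.

0.027 per s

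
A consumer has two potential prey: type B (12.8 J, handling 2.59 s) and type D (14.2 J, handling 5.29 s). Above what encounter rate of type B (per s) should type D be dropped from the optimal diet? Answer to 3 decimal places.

At the threshold, the rate on type B alone equals the profitability of type D: λ·12.8/(1 + λ·2.59) = 14.2/5.29 = 2.684.
Rearranging, λ(12.8 − 2.684×2.59) = 2.684, so λ = 2.684/5.848 = 0.459 per s.

0.459 per s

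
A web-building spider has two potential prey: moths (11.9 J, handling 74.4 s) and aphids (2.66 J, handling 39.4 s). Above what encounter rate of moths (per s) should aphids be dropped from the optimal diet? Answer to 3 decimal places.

0.010 per s

The zero-one rule: include aphids iff E₂/h₂ > λE₁/(1+λh₁). Equality gives the switch point.
λE₁h₂ = E₂ + λE₂h₁ ⇒ λ = E₂/(E₁h₂ − E₂h₁) = 2.66/(468.9 − 197.9) = 0.009817 per s.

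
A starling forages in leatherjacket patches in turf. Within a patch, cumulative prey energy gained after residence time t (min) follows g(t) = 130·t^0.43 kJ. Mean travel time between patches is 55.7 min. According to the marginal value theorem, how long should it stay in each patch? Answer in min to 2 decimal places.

Maximise g(t)/(T+t): set derivative to zero → g'(t)(T+t) = g(t).
g'(t) = 0.43·130·t^-0.57. Setting 0.43·130·t^-0.57 = 130·t^0.43/(55.7+t) gives 0.43(55.7+t) = t, so 0.57·t = 0.43×55.7.
t* = 0.43×55.7/0.57 = 42.02 min.

42.02 min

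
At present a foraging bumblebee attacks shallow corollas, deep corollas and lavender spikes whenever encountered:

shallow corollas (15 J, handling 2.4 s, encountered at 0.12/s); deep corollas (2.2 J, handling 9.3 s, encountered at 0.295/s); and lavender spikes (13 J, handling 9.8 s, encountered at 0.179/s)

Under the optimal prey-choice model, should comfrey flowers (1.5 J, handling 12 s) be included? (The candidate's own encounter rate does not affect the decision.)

On shallow corollas, deep corollas and lavender spikes alone, R = ΣλE/(1+Σλh) = 4.776/5.786 = 0.8255 J/s.
Profitability of comfrey flowers: 1.5/12 = 0.125 J/s.
Since 0.125 < R, time spent handling comfrey flowers is better spent searching.

No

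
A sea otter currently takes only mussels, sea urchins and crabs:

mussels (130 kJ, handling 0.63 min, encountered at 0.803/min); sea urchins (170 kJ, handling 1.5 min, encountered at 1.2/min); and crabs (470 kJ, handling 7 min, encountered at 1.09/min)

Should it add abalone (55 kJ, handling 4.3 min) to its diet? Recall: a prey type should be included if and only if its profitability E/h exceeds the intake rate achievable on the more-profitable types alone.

No

Intake rate on the current diet: R = (0.803×130 + 1.2×170 + 1.09×470) / (1 + 0.803×0.63 + 1.2×1.5 + 1.09×7) = 820.7/10.94 = 75.05 kJ/min.
abalone: E/h = 55/4.3 = 12.79 kJ/min.
12.79 < 75.05, so adding abalone would lower the average — exclude it.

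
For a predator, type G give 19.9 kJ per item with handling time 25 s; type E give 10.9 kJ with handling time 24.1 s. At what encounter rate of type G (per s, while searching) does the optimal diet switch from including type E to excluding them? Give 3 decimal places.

0.053 per s

At the threshold, the rate on type G alone equals the profitability of type E: λ·19.9/(1 + λ·25) = 10.9/24.1 = 0.4523.
Rearranging, λ(19.9 − 0.4523×25) = 0.4523, so λ = 0.4523/8.593 = 0.05263 per s.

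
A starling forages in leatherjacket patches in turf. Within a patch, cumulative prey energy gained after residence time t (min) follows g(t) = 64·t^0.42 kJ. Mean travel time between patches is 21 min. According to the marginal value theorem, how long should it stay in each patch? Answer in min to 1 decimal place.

By the marginal value theorem, leave when the instantaneous gain rate g'(t) equals the habitat-wide average g(t)/(T + t).
g'(t) = 0.42·64·t^-0.58. Setting 0.42·64·t^-0.58 = 64·t^0.42/(21+t) gives 0.42(21+t) = t, so 0.58·t = 0.42×21.
t* = 0.42×21/0.58 = 15.21 min.

15.2 min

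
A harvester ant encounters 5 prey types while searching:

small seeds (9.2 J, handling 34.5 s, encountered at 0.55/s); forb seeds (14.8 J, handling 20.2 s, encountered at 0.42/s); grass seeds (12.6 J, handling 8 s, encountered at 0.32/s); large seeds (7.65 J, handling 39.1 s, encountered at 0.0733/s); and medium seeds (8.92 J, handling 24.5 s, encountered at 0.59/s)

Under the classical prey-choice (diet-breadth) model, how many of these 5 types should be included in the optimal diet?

Rank by E/h (J/s): grass seeds 1.57, forb seeds 0.733, medium seeds 0.364, small seeds 0.267, large seeds 0.196. Include each in turn until the next type's E/h falls below the running intake rate.
Rate on top 1: 1.133. forb seeds: 0.733 < 1.133 → exclude; stop.
Optimal diet: grass seeds — 1 of 5 types.

1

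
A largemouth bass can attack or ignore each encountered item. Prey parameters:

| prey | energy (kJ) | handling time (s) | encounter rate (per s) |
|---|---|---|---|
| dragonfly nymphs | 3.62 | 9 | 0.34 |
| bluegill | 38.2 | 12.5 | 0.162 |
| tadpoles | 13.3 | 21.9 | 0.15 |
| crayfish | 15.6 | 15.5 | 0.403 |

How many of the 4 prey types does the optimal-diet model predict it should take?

1

E/h in descending order: bluegill 3.06, crayfish 1.01, tadpoles 0.607, dragonfly nymphs 0.402 kJ/s. The optimal diet is the largest prefix of this list for which every included type satisfies E_i/h_i > R on the types above it.
Rate on top 1: 2.046. crayfish: 1.01 < 2.046 → exclude; stop.
Optimal diet: bluegill — 1 of 4 types.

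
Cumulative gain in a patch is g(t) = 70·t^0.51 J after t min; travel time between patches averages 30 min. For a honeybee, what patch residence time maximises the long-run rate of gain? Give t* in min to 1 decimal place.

31.2 min

Maximise g(t)/(T+t): set derivative to zero → g'(t)(T+t) = g(t).
g'(t) = 0.51·70·t^-0.49. Setting 0.51·70·t^-0.49 = 70·t^0.51/(30+t) gives 0.51(30+t) = t, so 0.49·t = 0.51×30.
t* = 0.51×30/0.49 = 31.22 min.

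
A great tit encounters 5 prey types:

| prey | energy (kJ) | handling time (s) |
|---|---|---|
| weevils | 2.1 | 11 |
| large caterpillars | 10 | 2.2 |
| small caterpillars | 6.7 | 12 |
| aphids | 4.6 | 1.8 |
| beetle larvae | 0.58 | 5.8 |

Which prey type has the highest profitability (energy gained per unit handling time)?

large caterpillars

In descending order of E/h:
large caterpillars: 10/2.2 = 4.55 kJ/s
aphids: 4.6/1.8 = 2.56 kJ/s
small caterpillars: 6.7/12 = 0.558 kJ/s
weevils: 2.1/11 = 0.191 kJ/s
beetle larvae: 0.58/5.8 = 0.1 kJ/s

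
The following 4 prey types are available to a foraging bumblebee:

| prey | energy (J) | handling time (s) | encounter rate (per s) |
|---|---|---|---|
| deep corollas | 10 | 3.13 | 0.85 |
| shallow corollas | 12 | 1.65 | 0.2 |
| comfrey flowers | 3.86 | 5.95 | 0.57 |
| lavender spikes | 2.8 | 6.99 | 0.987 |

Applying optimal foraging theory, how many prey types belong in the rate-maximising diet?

2

E/h in descending order: shallow corollas 7.27, deep corollas 3.19, comfrey flowers 0.649, lavender spikes 0.401 J/s. The optimal diet is the largest prefix of this list for which every included type satisfies E_i/h_i > R on the types above it.
Rate on top 1: 1.805. deep corollas: 3.19 > 1.805 → include.
Rate on top 2: 2.731. comfrey flowers: 0.649 < 2.731 → exclude; stop.
Optimal diet: shallow corollas, deep corollas — 2 of 4 types.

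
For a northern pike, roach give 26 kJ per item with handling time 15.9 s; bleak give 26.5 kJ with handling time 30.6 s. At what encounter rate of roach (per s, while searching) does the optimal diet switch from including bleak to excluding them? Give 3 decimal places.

Drop bleak once their profitability E₂/h₂ falls below the rate achievable on roach alone: E₂/h₂ = λE₁/(1 + λh₁).
Solve for λ: λE₁h₂ = E₂(1 + λh₁) → λ(E₁h₂ − E₂h₁) = E₂ → λ = E₂/(E₁h₂ − E₂h₁).
λ = 26.5/(26×30.6 − 26.5×15.9) = 26.5/374.2 = 0.07081 per s.

0.071 per s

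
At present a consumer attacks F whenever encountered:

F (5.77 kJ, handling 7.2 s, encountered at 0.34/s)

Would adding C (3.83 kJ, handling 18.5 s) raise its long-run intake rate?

No

On F alone, R = ΣλE/(1+Σλh) = 1.962/3.448 = 0.569 kJ/s.
C: E/h = 3.83/18.5 = 0.207 kJ/s.
Since 0.207 < R, time spent handling C is better spent searching.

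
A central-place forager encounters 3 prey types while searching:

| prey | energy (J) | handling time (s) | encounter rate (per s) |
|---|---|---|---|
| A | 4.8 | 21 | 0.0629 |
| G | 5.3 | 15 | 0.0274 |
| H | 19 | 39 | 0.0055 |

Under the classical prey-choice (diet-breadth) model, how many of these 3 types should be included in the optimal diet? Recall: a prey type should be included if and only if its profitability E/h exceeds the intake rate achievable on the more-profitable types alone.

3

Profitabilities (E/h, J/s): H 0.487, G 0.353, A 0.229. Add prey in this order while the next type's profitability exceeds the intake rate on those already taken.
Rate on top 1: 0.08604. G: 0.353 > 0.08604 → include.
Rate on top 2: 0.1536. A: 0.229 > 0.1536 → include.
Optimal diet: H, G, A — 3 of 3 types.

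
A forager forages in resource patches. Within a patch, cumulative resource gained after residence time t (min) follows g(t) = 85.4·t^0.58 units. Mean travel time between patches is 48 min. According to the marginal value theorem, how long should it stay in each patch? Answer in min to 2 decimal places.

Optimal t* satisfies g'(t*) = g(t*)/(T + t*).
g'(t) = 0.58·85.4·t^-0.42. Setting 0.58·85.4·t^-0.42 = 85.4·t^0.58/(48+t) gives 0.58(48+t) = t, so 0.42·t = 0.58×48.
t* = 0.58×48/0.42 = 66.29 min.

66.29 min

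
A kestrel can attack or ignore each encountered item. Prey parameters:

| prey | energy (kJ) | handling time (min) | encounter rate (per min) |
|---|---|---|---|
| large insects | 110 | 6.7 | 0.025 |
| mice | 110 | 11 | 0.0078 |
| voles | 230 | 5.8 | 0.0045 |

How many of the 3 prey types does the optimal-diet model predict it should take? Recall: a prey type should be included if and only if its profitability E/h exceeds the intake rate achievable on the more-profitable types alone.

3

E/h in descending order: voles 39.7, large insects 16.4, mice 10 kJ/min. The optimal diet is the largest prefix of this list for which every included type satisfies E_i/h_i > R on the types above it.
Rate on top 1: 1.009. large insects: 16.4 > 1.009 → include.
Rate on top 2: 3.171. mice: 10 > 3.171 → include.
Optimal diet: voles, large insects, mice — 3 of 3 types.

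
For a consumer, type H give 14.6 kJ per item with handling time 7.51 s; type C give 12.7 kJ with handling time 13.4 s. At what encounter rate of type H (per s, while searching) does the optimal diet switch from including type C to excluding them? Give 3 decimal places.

Drop type C once their profitability E₂/h₂ falls below the rate achievable on type H alone: E₂/h₂ = λE₁/(1 + λh₁).
Solve for λ: λE₁h₂ = E₂(1 + λh₁) → λ(E₁h₂ − E₂h₁) = E₂ → λ = E₂/(E₁h₂ − E₂h₁).
λ = 12.7/(14.6×13.4 − 12.7×7.51) = 12.7/100.3 = 0.1267 per s.

0.127 per s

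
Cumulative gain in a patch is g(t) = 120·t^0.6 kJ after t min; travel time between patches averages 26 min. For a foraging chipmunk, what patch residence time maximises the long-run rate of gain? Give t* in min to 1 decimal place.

39.0 min

By the marginal value theorem, leave when the instantaneous gain rate g'(t) equals the habitat-wide average g(t)/(T + t).
g'(t) = 0.6·120·t^-0.4. Setting 0.6·120·t^-0.4 = 120·t^0.6/(26+t) gives 0.6(26+t) = t, so 0.40·t = 0.6×26.
t* = 0.6×26/0.40 = 39 min.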